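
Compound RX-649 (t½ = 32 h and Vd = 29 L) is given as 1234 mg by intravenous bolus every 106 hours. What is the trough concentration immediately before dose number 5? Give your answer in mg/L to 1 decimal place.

f = (1/2)^(τ/t½) = (1/2)^(106/32) ≈ 0.1007.
C₀ = D/Vd = 1234/29 ≈ 42.552 mg/L.
Before the 5th dose, 4 doses have been given. Superposition: Cmin = C₀·(f + f² + … + f^4).
≈ 42.552 × (0.1007 + 0.0101 + 0.0010 + 0.0001) ≈ 42.552 × 0.1119 ≈ 4.762 mg/L.

4.8 mg/L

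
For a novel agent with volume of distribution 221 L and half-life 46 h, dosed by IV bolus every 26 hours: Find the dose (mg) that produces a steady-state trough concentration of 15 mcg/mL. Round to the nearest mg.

1590 mg

τ/t½ = 26/46 ≈ 0.56522, so f = (1/2)^(26/46) ≈ 0.675854.
Cmin,ss = (D/Vd)·f/(1−f), so D = Cmin,ss·Vd·(1−f)/f.
D = 15 × 221 × (1−f)/f ≈ 15 × 221 × 0.47961 ≈ 1589.91 mg.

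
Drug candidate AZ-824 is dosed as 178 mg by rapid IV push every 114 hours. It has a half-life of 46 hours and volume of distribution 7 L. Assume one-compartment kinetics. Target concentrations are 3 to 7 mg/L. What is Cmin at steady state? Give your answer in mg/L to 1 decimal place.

5.6 mg/L

Over one 114-h interval, 114/46 ≈ 2.4783 half-lives elapse, leaving f ≈ 0.1795 of each dose.
At steady state, accumulation factor R = 1/(1 − e^(−kτ)) ≈ 1.2188.
Each bolus raises the concentration by D/Vd = 178/7 ≈ 25.429 mg/L.
Steady-state peak Cmax,ss = C₀·R ≈ 25.429 × 1.2188 ≈ 30.993 mg/L.
One interval later, Cmin,ss = Cmax,ss·e^(−kτ) ≈ 30.993 × 0.1795 ≈ 5.563 mg/L.
Trough 5.6 mg/L vs MEC 3 mg/L: adequate.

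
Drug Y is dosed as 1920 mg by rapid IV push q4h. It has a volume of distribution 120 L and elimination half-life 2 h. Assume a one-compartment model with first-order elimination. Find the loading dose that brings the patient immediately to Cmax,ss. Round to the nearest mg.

2560 mg

f = (1/2)^(4/2) ≈ 0.250000; accumulation ratio R = 1/(1−f) ≈ 1.33333.
Loading dose to hit Cmax,ss on first dose: D_load = D_maint·R ≈ 1920 × 1.33333 ≈ 2559.99 mg.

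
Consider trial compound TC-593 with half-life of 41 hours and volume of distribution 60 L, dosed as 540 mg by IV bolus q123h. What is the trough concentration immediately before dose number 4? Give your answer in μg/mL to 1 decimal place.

1.3 μg/mL

f = (1/2)^(τ/t½) = (1/2)^(123/41) ≈ 0.1250.
C₀ = D/Vd = 540/60 ≈ 9.000 μg/mL.
Before the 4th dose, 3 doses have been given. Superposition: Cmin = C₀·(f + f² + … + f^3).
≈ 9.000 × (0.1250 + 0.0156 + 0.0020) ≈ 9.000 × 0.1426 ≈ 1.283 μg/mL.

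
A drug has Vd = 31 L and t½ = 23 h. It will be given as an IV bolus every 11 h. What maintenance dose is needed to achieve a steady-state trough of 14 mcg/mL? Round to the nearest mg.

τ/t½ = 11/23 ≈ 0.47826, so f = (1/2)^(11/23) ≈ 0.717842.
Cmin,ss = (D/Vd)·f/(1−f), so D = Cmin,ss·Vd·(1−f)/f.
D = 14 × 31 × (1−f)/f ≈ 14 × 31 × 0.39306 ≈ 170.59 mg.

171 mg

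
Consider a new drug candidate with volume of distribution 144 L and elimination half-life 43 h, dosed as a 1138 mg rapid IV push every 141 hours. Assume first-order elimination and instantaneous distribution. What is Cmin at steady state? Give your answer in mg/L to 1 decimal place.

0.9 mg/L

k = ln2/t½ = ln2/43 ≈ 0.016120 h⁻¹; fraction remaining f = e^(−kτ) = e^(−0.016120×141) ≈ 0.1030.
Each bolus raises the concentration by D/Vd = 1138/144 ≈ 7.903 mg/L.
Steady-state trough Cmin,ss = C₀·f/(1−f) ≈ 7.903 × 0.1030/0.8970 ≈ 0.907 mg/L.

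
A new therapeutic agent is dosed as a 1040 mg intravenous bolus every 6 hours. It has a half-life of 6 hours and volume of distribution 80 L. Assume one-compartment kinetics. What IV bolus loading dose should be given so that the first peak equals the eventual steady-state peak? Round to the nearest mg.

2080 mg

f = (1/2)^(6/6) ≈ 0.500000; accumulation ratio R = 1/(1−f) ≈ 2.00000.
Loading dose to hit Cmax,ss on first dose: D_load = D_maint·R ≈ 1040 × 2.00000 ≈ 2080.00 mg.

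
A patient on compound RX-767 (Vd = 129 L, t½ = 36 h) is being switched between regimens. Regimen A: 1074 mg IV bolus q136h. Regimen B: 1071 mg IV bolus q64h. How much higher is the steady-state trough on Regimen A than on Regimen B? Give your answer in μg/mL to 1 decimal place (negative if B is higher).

Regimen A: f = (1/2)^(136/36) ≈ 0.0729; Cmin,ss = (1074/129)·f/(1−f) ≈ 0.655 μg/mL.
Regimen B: f = (1/2)^(64/36) ≈ 0.2916; Cmin,ss = (1071/129)·f/(1−f) ≈ 3.418 μg/mL.
Difference ≈ 0.655 − 3.418 ≈ -2.763 μg/mL.

-2.8 μg/mL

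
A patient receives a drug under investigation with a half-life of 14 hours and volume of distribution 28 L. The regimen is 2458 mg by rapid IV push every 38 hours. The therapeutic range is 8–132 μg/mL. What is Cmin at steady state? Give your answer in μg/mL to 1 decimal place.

k = ln2/t½ = ln2/14 ≈ 0.049511 h⁻¹; fraction remaining f = e^(−kτ) = e^(−0.049511×38) ≈ 0.1524.
Each bolus raises the concentration by D/Vd = 2458/28 ≈ 87.786 μg/mL.
Steady-state trough Cmin,ss = C₀·f/(1−f) ≈ 87.786 × 0.1524/0.8476 ≈ 15.784 μg/mL.
Trough 15.8 μg/mL vs MEC 8 μg/mL: adequate.

15.8 μg/mL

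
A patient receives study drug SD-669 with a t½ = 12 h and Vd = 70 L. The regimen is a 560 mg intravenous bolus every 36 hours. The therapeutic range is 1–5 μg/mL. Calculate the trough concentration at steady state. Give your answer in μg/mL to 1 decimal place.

1.1 μg/mL

The dosing interval is 3 half-lives, so f = 2^(−3) = 0.125.
Accumulation ratio R = 1/(1 − f) = 1/0.875 = 8/7.
Single-dose peak C₀ = D/Vd = 560/70 = 8 μg/mL.
Steady-state peak Cmax,ss = C₀·R = 8 × 8/7 ≈ 9.143 μg/mL.
Steady-state trough Cmin,ss = Cmax,ss·f ≈ 9.143 × 0.125 ≈ 1.143 μg/mL.
Trough 1.1 μg/mL vs MEC 1 μg/mL: adequate.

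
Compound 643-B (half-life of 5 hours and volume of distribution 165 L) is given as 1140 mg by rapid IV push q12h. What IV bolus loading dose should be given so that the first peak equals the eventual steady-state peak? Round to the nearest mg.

f = (1/2)^(12/5) ≈ 0.189465; accumulation ratio R = 1/(1−f) ≈ 1.23375.
Loading dose to hit Cmax,ss on first dose: D_load = D_maint·R ≈ 1140 × 1.23375 ≈ 1406.47 mg.

1406 mg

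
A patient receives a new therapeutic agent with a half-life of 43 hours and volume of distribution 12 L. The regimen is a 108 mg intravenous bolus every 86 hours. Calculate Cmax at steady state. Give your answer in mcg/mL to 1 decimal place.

τ = 86 h = 2 half-lives, so f = (1/2)^2 = 0.25.
At steady state, R = 1/(1 − 0.25) = 4/3.
Single-dose peak C₀ = D/Vd = 108/12 = 9 mcg/mL.
Steady-state peak Cmax,ss = C₀·R = 9 × 4/3 ≈ 12.000 mcg/mL.

12.0 mcg/mL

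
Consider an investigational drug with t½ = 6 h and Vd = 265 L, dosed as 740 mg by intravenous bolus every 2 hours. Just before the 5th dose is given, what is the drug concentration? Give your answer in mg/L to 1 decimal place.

6.5 mg/L

f = (1/2)^(τ/t½) = (1/2)^(2/6) ≈ 0.7937.
C₀ = D/Vd = 740/265 ≈ 2.792 mg/L.
Before the 5th dose, 4 doses have been given. Superposition: Cmin = C₀·(f + f² + … + f^4).
≈ 2.792 × (0.7937 + 0.6300 + 0.5000 + 0.3968) ≈ 2.792 × 2.3205 ≈ 6.479 mg/L.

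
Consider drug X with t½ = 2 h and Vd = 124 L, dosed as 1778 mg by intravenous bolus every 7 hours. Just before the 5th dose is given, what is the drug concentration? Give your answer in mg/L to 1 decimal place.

f = (1/2)^(τ/t½) = (1/2)^(7/2) ≈ 0.0884.
C₀ = D/Vd = 1778/124 ≈ 14.339 mg/L.
Before the 5th dose, 4 doses have been given. Superposition: Cmin = C₀·(f + f² + … + f^4).
≈ 14.339 × (0.0884 + 0.0078 + 0.0007 + 0.0001) ≈ 14.339 × 0.0970 ≈ 1.391 mg/L.

1.4 mg/L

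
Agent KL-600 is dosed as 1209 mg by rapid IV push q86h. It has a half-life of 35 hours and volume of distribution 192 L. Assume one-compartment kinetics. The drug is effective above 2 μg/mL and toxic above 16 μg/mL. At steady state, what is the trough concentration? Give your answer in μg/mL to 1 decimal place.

k = ln2/t½ = ln2/35 ≈ 0.019804 h⁻¹; fraction remaining f = e^(−kτ) = e^(−0.019804×86) ≈ 0.1821.
Accumulation ratio R = 1/(1 − f) ≈ 1/0.8179 ≈ 1.2226.
Single-dose peak C₀ = D/Vd = 1209/192 ≈ 6.297 μg/mL.
Cmax,ss = C₀/(1 − f) ≈ 6.297/0.8179 ≈ 7.699 μg/mL.
One interval later, Cmin,ss = Cmax,ss·e^(−kτ) ≈ 7.699 × 0.1821 ≈ 1.402 μg/mL.
Trough 1.4 μg/mL vs MEC 2 μg/mL: subtherapeutic.

1.4 μg/mL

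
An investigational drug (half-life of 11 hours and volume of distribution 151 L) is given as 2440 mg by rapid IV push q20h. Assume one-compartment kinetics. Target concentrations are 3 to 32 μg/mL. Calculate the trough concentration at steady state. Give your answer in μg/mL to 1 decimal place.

6.4 μg/mL

τ/t½ = 20/11 ≈ 1.8182, so fraction remaining f = (1/2)^(20/11) ≈ 0.2836.
Single-dose peak C₀ = D/Vd = 2440/151 ≈ 16.159 μg/mL.
Steady-state trough Cmin,ss = C₀·f/(1−f) ≈ 16.159 × 0.2836/0.7164 ≈ 6.397 μg/mL.
Trough 6.4 μg/mL vs MEC 3 μg/mL: adequate.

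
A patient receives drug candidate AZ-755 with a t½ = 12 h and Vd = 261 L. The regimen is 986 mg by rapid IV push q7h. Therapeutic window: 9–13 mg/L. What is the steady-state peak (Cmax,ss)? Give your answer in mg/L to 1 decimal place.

11.4 mg/L

k = ln2/t½ = ln2/12 ≈ 0.057762 h⁻¹; fraction remaining f = e^(−kτ) = e^(−0.057762×7) ≈ 0.6674.
At steady state, accumulation factor R = 1/(1 − e^(−kτ)) ≈ 3.0066.
Single-dose peak C₀ = D/Vd = 986/261 ≈ 3.778 mg/L.
Cmax,ss = C₀/(1 − f) ≈ 3.778/0.3326 ≈ 11.359 mg/L.
Peak 11.4 mg/L vs MTC 13 mg/L: below toxic threshold.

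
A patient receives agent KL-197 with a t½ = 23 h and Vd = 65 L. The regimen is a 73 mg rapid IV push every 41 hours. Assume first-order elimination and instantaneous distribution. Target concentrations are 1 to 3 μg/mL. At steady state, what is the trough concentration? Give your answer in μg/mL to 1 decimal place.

0.5 μg/mL

k = ln2/t½ = ln2/23 ≈ 0.030137 h⁻¹; fraction remaining f = e^(−kτ) = e^(−0.030137×41) ≈ 0.2907.
At steady state, accumulation factor R = 1/(1 − e^(−kτ)) ≈ 1.4098.
Single-dose peak C₀ = D/Vd = 73/65 ≈ 1.123 μg/mL.
Cmax,ss = C₀/(1 − f) ≈ 1.123/0.7093 ≈ 1.583 μg/mL.
One interval later, Cmin,ss = Cmax,ss·e^(−kτ) ≈ 1.583 × 0.2907 ≈ 0.460 μg/mL.
Trough 0.5 μg/mL vs MEC 1 μg/mL: subtherapeutic.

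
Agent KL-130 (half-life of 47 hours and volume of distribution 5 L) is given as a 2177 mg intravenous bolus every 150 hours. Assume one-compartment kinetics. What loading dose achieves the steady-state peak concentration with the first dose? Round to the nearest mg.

2445 mg

f = (1/2)^(150/47) ≈ 0.109463; accumulation ratio R = 1/(1−f) ≈ 1.12292.
Loading dose to hit Cmax,ss on first dose: D_load = D_maint·R ≈ 2177 × 1.12292 ≈ 2444.60 mg.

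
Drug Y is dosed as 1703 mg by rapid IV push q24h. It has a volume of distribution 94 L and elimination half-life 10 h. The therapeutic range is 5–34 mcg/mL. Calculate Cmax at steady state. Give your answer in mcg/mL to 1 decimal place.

k = ln2/t½ = ln2/10 ≈ 0.069315 h⁻¹; fraction remaining f = e^(−kτ) = e^(−0.069315×24) ≈ 0.1895.
Accumulation ratio R = 1/(1 − f) ≈ 1/0.8105 ≈ 1.2338.
Single-dose peak C₀ = D/Vd = 1703/94 ≈ 18.117 mcg/mL.
Steady-state peak Cmax,ss = C₀·R ≈ 18.117 × 1.2338 ≈ 22.353 mcg/mL.
Peak 22.4 mcg/mL vs MTC 34 mcg/mL: below toxic threshold.

22.4 mcg/mL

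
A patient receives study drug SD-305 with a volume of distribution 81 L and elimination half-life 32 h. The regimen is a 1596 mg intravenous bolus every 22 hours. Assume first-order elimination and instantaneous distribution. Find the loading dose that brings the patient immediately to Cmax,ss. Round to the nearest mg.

4210 mg

f = (1/2)^(22/32) ≈ 0.620929; accumulation ratio R = 1/(1−f) ≈ 2.63803.
Loading dose to hit Cmax,ss on first dose: D_load = D_maint·R ≈ 1596 × 2.63803 ≈ 4210.30 mg.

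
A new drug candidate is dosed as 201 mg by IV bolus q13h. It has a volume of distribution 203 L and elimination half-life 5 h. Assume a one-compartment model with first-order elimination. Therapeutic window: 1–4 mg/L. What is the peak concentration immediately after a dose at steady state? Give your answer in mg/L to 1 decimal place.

k = ln2/t½ = ln2/5 ≈ 0.138629 h⁻¹; fraction remaining f = e^(−kτ) = e^(−0.138629×13) ≈ 0.1649.
At steady state, accumulation factor R = 1/(1 − e^(−kτ)) ≈ 1.1975.
Single-dose peak C₀ = D/Vd = 201/203 ≈ 0.990 mg/L.
Steady-state peak Cmax,ss = C₀·R ≈ 0.990 × 1.1975 ≈ 1.186 mg/L.
Peak 1.2 mg/L vs MTC 4 mg/L: below toxic threshold.

1.2 mg/L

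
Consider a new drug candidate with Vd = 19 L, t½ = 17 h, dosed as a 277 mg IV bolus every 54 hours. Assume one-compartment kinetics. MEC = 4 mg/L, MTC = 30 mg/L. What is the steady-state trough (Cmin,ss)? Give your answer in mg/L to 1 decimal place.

k = ln2/t½ = ln2/17 ≈ 0.040773 h⁻¹; fraction remaining f = e^(−kτ) = e^(−0.040773×54) ≈ 0.1106.
Each bolus raises the concentration by D/Vd = 277/19 ≈ 14.579 mg/L.
Steady-state trough Cmin,ss = C₀·f/(1−f) ≈ 14.579 × 0.1106/0.8894 ≈ 1.813 mg/L.
Trough 1.8 mg/L vs MEC 4 mg/L: subtherapeutic.

1.8 mg/L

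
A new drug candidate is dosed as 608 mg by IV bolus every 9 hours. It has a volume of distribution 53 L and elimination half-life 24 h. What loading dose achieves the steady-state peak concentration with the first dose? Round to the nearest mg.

2656 mg

f = (1/2)^(9/24) ≈ 0.771105; accumulation ratio R = 1/(1−f) ≈ 4.36882.
Loading dose to hit Cmax,ss on first dose: D_load = D_maint·R ≈ 608 × 4.36882 ≈ 2656.24 mg.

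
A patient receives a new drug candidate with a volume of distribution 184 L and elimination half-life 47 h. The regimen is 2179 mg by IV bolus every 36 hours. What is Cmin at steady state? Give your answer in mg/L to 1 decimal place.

Over one 36-h interval, 36/47 ≈ 0.76596 half-lives elapse, leaving f ≈ 0.5881 of each dose.
At steady state, accumulation factor R = 1/(1 − e^(−kτ)) ≈ 2.4278.
Each bolus raises the concentration by D/Vd = 2179/184 ≈ 11.842 mg/L.
Steady-state peak Cmax,ss = C₀·R ≈ 11.842 × 2.4278 ≈ 28.750 mg/L.
One interval later, Cmin,ss = Cmax,ss·e^(−kτ) ≈ 28.750 × 0.5881 ≈ 16.908 mg/L.

16.9 mg/L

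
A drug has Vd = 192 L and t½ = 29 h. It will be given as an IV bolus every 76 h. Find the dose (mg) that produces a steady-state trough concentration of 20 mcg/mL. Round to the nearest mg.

τ/t½ = 76/29 ≈ 2.6207, so f = (1/2)^(76/29) ≈ 0.162590.
Cmin,ss = (D/Vd)·f/(1−f), so D = Cmin,ss·Vd·(1−f)/f.
D = 20 × 192 × (1−f)/f ≈ 20 × 192 × 5.15044 ≈ 19777.69 mg.

19778 mg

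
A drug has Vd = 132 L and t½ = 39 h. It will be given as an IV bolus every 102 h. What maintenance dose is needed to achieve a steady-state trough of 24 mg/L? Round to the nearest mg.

τ/t½ = 102/39 ≈ 2.6154, so f = (1/2)^(102/39) ≈ 0.163189.
Cmin,ss = (D/Vd)·f/(1−f), so D = Cmin,ss·Vd·(1−f)/f.
D = 24 × 132 × (1−f)/f ≈ 24 × 132 × 5.12786 ≈ 16245.06 mg.

16245 mg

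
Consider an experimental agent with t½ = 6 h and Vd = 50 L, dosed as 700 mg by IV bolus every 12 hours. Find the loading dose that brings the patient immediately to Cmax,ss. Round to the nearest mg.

f = (1/2)^(12/6) ≈ 0.250000; accumulation ratio R = 1/(1−f) ≈ 1.33333.
Loading dose to hit Cmax,ss on first dose: D_load = D_maint·R ≈ 700 × 1.33333 ≈ 933.33 mg.

933 mg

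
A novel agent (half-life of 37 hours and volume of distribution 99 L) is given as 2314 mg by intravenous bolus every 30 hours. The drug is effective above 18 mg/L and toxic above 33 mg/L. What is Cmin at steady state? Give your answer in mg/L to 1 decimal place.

k = ln2/t½ = ln2/37 ≈ 0.018734 h⁻¹; fraction remaining f = e^(−kτ) = e^(−0.018734×30) ≈ 0.5701.
At steady state, accumulation factor R = 1/(1 − e^(−kτ)) ≈ 2.3261.
Each bolus raises the concentration by D/Vd = 2314/99 ≈ 23.374 mg/L.
Steady-state peak Cmax,ss = C₀·R ≈ 23.374 × 2.3261 ≈ 54.370 mg/L.
Steady-state trough Cmin,ss = Cmax,ss·f ≈ 54.370 × 0.5701 ≈ 30.996 mg/L.
Trough 31.0 mg/L vs MEC 18 mg/L: adequate.

31.0 mg/L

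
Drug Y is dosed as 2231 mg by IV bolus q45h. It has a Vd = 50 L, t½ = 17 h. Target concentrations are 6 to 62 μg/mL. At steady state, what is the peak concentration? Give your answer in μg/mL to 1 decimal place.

53.1 μg/mL

k = ln2/t½ = ln2/17 ≈ 0.040773 h⁻¹; fraction remaining f = e^(−kτ) = e^(−0.040773×45) ≈ 0.1596.
At steady state, accumulation factor R = 1/(1 − e^(−kτ)) ≈ 1.1899.
Single-dose peak C₀ = D/Vd = 2231/50 ≈ 44.620 μg/mL.
Cmax,ss = C₀/(1 − f) ≈ 44.620/0.8404 ≈ 53.094 μg/mL.
Peak 53.1 μg/mL vs MTC 62 μg/mL: below toxic threshold.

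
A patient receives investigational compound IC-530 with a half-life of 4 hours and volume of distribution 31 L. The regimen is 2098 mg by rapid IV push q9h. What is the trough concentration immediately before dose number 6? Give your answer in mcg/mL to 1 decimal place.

f = (1/2)^(τ/t½) = (1/2)^(9/4) ≈ 0.2102.
C₀ = D/Vd = 2098/31 ≈ 67.677 mcg/mL.
Before the 6th dose, 5 doses have been given. Superposition: Cmin = C₀·(f + f² + … + f^5).
≈ 67.677 × (0.2102 + 0.0442 + 0.0093 + 0.0020 + 0.0004) ≈ 67.677 × 0.2661 ≈ 18.009 mcg/mL.

18.0 mcg/mL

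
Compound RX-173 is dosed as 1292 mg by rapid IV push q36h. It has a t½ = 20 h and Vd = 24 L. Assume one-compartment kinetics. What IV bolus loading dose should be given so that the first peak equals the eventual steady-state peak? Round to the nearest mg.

1813 mg

f = (1/2)^(36/20) ≈ 0.287175; accumulation ratio R = 1/(1−f) ≈ 1.40287.
Loading dose to hit Cmax,ss on first dose: D_load = D_maint·R ≈ 1292 × 1.40287 ≈ 1812.51 mg.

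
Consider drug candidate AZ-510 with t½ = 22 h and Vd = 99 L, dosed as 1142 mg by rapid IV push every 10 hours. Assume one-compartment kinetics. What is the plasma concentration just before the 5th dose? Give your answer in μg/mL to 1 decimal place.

f = (1/2)^(τ/t½) = (1/2)^(10/22) ≈ 0.7297.
C₀ = D/Vd = 1142/99 ≈ 11.535 μg/mL.
Before the 5th dose, 4 doses have been given. Superposition: Cmin = C₀·(f + f² + … + f^4).
≈ 11.535 × (0.7297 + 0.5325 + 0.3885 + 0.2835) ≈ 11.535 × 1.9342 ≈ 22.311 μg/mL.

22.3 μg/mL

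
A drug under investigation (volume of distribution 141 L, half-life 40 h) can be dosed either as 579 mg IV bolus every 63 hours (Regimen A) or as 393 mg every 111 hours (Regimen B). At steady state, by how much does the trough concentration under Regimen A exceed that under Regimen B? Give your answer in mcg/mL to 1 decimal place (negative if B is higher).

Regimen A: f = (1/2)^(63/40) ≈ 0.3356; Cmin,ss = (579/141)·f/(1−f) ≈ 2.074 mcg/mL.
Regimen B: f = (1/2)^(111/40) ≈ 0.1461; Cmin,ss = (393/141)·f/(1−f) ≈ 0.477 mcg/mL.
Difference ≈ 2.074 − 0.477 ≈ 1.597 mcg/mL.

1.6 mcg/mL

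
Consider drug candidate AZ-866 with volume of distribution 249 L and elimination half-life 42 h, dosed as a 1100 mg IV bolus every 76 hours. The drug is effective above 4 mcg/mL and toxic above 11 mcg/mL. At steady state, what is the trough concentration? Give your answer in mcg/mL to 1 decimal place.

τ/t½ = 76/42 ≈ 1.8095, so fraction remaining f = (1/2)^(76/42) ≈ 0.2853.
Accumulation ratio R = 1/(1 − f) ≈ 1/0.7147 ≈ 1.3992.
Each bolus raises the concentration by D/Vd = 1100/249 ≈ 4.418 mcg/mL.
Steady-state peak Cmax,ss = C₀·R ≈ 4.418 × 1.3992 ≈ 6.182 mcg/mL.
Steady-state trough Cmin,ss = Cmax,ss·f ≈ 6.182 × 0.2853 ≈ 1.764 mcg/mL.
Trough 1.8 mcg/mL vs MEC 4 mcg/mL: subtherapeutic.

1.8 mcg/mL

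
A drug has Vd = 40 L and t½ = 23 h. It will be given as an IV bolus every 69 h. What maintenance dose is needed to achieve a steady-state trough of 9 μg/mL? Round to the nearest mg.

τ/t½ = 69/23 ≈ 3, so f = (1/2)^(69/23) ≈ 0.125000.
Cmin,ss = (D/Vd)·f/(1−f), so D = Cmin,ss·Vd·(1−f)/f.
D = 9 × 40 × (1−f)/f ≈ 9 × 40 × 7.00000 ≈ 2520.00 mg.

2520 mg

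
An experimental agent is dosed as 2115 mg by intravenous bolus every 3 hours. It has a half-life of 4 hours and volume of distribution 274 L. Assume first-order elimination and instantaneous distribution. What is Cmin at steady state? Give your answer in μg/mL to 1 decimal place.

τ/t½ = 3/4 ≈ 0.75, so fraction remaining f = (1/2)^(3/4) ≈ 0.5946.
At steady state, accumulation factor R = 1/(1 − e^(−kτ)) ≈ 2.4667.
Each bolus raises the concentration by D/Vd = 2115/274 ≈ 7.719 μg/mL.
Steady-state peak Cmax,ss = C₀·R ≈ 7.719 × 2.4667 ≈ 19.040 μg/mL.
One interval later, Cmin,ss = Cmax,ss·e^(−kτ) ≈ 19.040 × 0.5946 ≈ 11.321 μg/mL.

11.3 μg/mL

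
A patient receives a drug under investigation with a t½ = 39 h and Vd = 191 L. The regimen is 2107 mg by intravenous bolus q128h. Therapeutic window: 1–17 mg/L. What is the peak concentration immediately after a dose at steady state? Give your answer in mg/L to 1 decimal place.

Over one 128-h interval, 128/39 ≈ 3.2821 half-lives elapse, leaving f ≈ 0.1028 of each dose.
Accumulation ratio R = 1/(1 − f) ≈ 1/0.8972 ≈ 1.1146.
Single-dose peak C₀ = D/Vd = 2107/191 ≈ 11.031 mg/L.
Steady-state peak Cmax,ss = C₀·R ≈ 11.031 × 1.1146 ≈ 12.295 mg/L.
Peak 12.3 mg/L vs MTC 17 mg/L: below toxic threshold.

12.3 mg/L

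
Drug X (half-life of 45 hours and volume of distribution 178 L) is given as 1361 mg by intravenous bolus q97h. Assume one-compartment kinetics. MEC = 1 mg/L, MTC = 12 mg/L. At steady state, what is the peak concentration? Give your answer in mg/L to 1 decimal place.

Over one 97-h interval, 97/45 ≈ 2.1556 half-lives elapse, leaving f ≈ 0.2244 of each dose.
At steady state, accumulation factor R = 1/(1 − e^(−kτ)) ≈ 1.2893.
Each bolus raises the concentration by D/Vd = 1361/178 ≈ 7.646 mg/L.
Cmax,ss = C₀/(1 − f) ≈ 7.646/0.7756 ≈ 9.858 mg/L.
Peak 9.9 mg/L vs MTC 12 mg/L: below toxic threshold.

9.9 mg/L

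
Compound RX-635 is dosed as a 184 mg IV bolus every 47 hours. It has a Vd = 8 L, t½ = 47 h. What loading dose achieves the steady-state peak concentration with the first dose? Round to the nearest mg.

f = (1/2)^(47/47) ≈ 0.500000; accumulation ratio R = 1/(1−f) ≈ 2.00000.
Loading dose to hit Cmax,ss on first dose: D_load = D_maint·R ≈ 184 × 2.00000 ≈ 368.00 mg.

368 mg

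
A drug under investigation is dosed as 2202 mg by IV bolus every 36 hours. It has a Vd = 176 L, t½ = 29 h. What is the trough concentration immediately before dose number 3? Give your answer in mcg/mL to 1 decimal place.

7.5 mcg/mL

f = (1/2)^(τ/t½) = (1/2)^(36/29) ≈ 0.4230.
C₀ = D/Vd = 2202/176 ≈ 12.511 mcg/mL.
Before the 3rd dose, 2 doses have been given. Superposition: Cmin = C₀·(f + f²).
≈ 12.511 × (0.4230 + 0.1789) ≈ 12.511 × 0.6019 ≈ 7.530 mcg/mL.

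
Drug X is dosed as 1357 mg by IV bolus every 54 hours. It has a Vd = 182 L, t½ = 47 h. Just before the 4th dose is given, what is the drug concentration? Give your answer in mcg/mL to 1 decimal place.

f = (1/2)^(τ/t½) = (1/2)^(54/47) ≈ 0.4510.
C₀ = D/Vd = 1357/182 ≈ 7.456 mcg/mL.
Before the 4th dose, 3 doses have been given. Superposition: Cmin = C₀·(f + f² + … + f^3).
≈ 7.456 × (0.4510 + 0.2034 + 0.0917) ≈ 7.456 × 0.7461 ≈ 5.563 mcg/mL.

5.6 mcg/mL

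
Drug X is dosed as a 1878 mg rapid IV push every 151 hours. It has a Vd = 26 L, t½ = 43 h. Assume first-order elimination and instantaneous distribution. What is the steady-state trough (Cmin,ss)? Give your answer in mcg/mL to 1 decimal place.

6.9 mcg/mL

τ/t½ = 151/43 ≈ 3.5116, so fraction remaining f = (1/2)^(151/43) ≈ 0.0877.
Single-dose peak C₀ = D/Vd = 1878/26 ≈ 72.231 mcg/mL.
Steady-state trough Cmin,ss = C₀·f/(1−f) ≈ 72.231 × 0.0877/0.9123 ≈ 6.944 mcg/mL.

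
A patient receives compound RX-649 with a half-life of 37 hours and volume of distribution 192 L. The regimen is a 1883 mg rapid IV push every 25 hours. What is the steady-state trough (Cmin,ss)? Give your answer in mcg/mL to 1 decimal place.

16.4 mcg/mL

τ/t½ = 25/37 ≈ 0.67568, so fraction remaining f = (1/2)^(25/37) ≈ 0.6260.
Accumulation ratio R = 1/(1 − f) ≈ 1/0.3740 ≈ 2.6738.
Each bolus raises the concentration by D/Vd = 1883/192 ≈ 9.807 mcg/mL.
Steady-state peak Cmax,ss = C₀·R ≈ 9.807 × 2.6738 ≈ 26.222 mcg/mL.
One interval later, Cmin,ss = Cmax,ss·e^(−kτ) ≈ 26.222 × 0.6260 ≈ 16.415 mcg/mL.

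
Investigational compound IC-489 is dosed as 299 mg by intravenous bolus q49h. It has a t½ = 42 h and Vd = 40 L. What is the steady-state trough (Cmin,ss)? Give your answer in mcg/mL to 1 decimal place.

k = ln2/t½ = ln2/42 ≈ 0.016504 h⁻¹; fraction remaining f = e^(−kτ) = e^(−0.016504×49) ≈ 0.4454.
Single-dose peak C₀ = D/Vd = 299/40 ≈ 7.475 mcg/mL.
Steady-state trough Cmin,ss = C₀·f/(1−f) ≈ 7.475 × 0.4454/0.5546 ≈ 6.003 mcg/mL.

6.0 mcg/mL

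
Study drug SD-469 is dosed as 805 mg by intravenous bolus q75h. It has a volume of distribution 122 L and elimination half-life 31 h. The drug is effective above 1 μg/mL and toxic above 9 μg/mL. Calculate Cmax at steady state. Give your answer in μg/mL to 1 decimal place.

k = ln2/t½ = ln2/31 ≈ 0.022360 h⁻¹; fraction remaining f = e^(−kτ) = e^(−0.022360×75) ≈ 0.1869.
At steady state, accumulation factor R = 1/(1 − e^(−kτ)) ≈ 1.2299.
Each bolus raises the concentration by D/Vd = 805/122 ≈ 6.598 μg/mL.
Steady-state peak Cmax,ss = C₀·R ≈ 6.598 × 1.2299 ≈ 8.115 μg/mL.
Peak 8.1 μg/mL vs MTC 9 μg/mL: below toxic threshold.

8.1 μg/mL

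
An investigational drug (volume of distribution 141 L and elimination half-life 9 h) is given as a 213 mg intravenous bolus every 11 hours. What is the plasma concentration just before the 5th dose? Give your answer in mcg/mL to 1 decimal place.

f = (1/2)^(τ/t½) = (1/2)^(11/9) ≈ 0.4286.
C₀ = D/Vd = 213/141 ≈ 1.511 mcg/mL.
Before the 5th dose, 4 doses have been given. Superposition: Cmin = C₀·(f + f² + … + f^4).
≈ 1.511 × (0.4286 + 0.1837 + 0.0787 + 0.0337) ≈ 1.511 × 0.7247 ≈ 1.095 mcg/mL.

1.1 mcg/mL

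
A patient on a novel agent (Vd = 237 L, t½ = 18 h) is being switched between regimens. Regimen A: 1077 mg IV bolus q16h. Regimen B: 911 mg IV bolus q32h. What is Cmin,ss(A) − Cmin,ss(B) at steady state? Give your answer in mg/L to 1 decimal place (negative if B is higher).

3.8 mg/L

Regimen A: f = (1/2)^(16/18) ≈ 0.5400; Cmin,ss = (1077/237)·f/(1−f) ≈ 5.335 mg/L.
Regimen B: f = (1/2)^(32/18) ≈ 0.2916; Cmin,ss = (911/237)·f/(1−f) ≈ 1.582 mg/L.
Difference ≈ 5.335 − 1.582 ≈ 3.753 mg/L.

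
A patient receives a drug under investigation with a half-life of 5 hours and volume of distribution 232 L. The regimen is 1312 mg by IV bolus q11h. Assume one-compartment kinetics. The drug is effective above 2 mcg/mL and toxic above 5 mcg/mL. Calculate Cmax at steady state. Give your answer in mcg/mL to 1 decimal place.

7.2 mcg/mL

k = ln2/t½ = ln2/5 ≈ 0.138629 h⁻¹; fraction remaining f = e^(−kτ) = e^(−0.138629×11) ≈ 0.2176.
Accumulation ratio R = 1/(1 − f) ≈ 1/0.7824 ≈ 1.2781.
Single-dose peak C₀ = D/Vd = 1312/232 ≈ 5.655 mcg/mL.
Cmax,ss = C₀/(1 − f) ≈ 5.655/0.7824 ≈ 7.228 mcg/mL.
Peak 7.2 mcg/mL vs MTC 5 mcg/mL: exceeds toxic threshold.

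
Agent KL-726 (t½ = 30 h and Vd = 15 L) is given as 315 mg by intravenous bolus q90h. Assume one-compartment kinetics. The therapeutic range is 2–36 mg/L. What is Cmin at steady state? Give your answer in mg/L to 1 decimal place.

τ = 90 h = 3 half-lives, so f = (1/2)^3 = 0.125.
Accumulation ratio R = 1/(1 − f) = 1/0.875 = 8/7.
Single-dose peak C₀ = D/Vd = 315/15 = 21 mg/L.
Steady-state peak Cmax,ss = C₀·R = 21 × 8/7 ≈ 24.000 mg/L.
Steady-state trough Cmin,ss = Cmax,ss·f ≈ 24.000 × 0.125 ≈ 3.000 mg/L.
Trough 3.0 mg/L vs MEC 2 mg/L: adequate.

3.0 mg/L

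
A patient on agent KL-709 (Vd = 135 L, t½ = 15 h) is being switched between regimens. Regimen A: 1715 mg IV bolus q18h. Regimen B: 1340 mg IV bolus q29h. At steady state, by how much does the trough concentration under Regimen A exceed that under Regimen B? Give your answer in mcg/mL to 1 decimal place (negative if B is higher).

Regimen A: f = (1/2)^(18/15) ≈ 0.4353; Cmin,ss = (1715/135)·f/(1−f) ≈ 9.793 mcg/mL.
Regimen B: f = (1/2)^(29/15) ≈ 0.2618; Cmin,ss = (1340/135)·f/(1−f) ≈ 3.520 mcg/mL.
Difference ≈ 9.793 − 3.520 ≈ 6.273 mcg/mL.

6.3 mcg/mL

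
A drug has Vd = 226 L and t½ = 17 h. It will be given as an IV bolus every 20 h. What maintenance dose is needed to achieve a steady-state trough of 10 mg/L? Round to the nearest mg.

τ/t½ = 20/17 ≈ 1.1765, so f = (1/2)^(20/17) ≈ 0.442433.
Cmin,ss = (D/Vd)·f/(1−f), so D = Cmin,ss·Vd·(1−f)/f.
D = 10 × 226 × (1−f)/f ≈ 10 × 226 × 1.26023 ≈ 2848.12 mg.

2848 mg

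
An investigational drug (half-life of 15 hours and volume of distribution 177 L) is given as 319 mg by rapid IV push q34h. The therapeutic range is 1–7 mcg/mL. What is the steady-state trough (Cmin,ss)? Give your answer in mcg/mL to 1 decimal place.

0.5 mcg/mL

k = ln2/t½ = ln2/15 ≈ 0.046210 h⁻¹; fraction remaining f = e^(−kτ) = e^(−0.046210×34) ≈ 0.2078.
Accumulation ratio R = 1/(1 − f) ≈ 1/0.7922 ≈ 1.2623.
Single-dose peak C₀ = D/Vd = 319/177 ≈ 1.802 mcg/mL.
Cmax,ss = C₀/(1 − f) ≈ 1.802/0.7922 ≈ 2.275 mcg/mL.
Steady-state trough Cmin,ss = Cmax,ss·f ≈ 2.275 × 0.2078 ≈ 0.473 mcg/mL.
Trough 0.5 mcg/mL vs MEC 1 mcg/mL: subtherapeutic.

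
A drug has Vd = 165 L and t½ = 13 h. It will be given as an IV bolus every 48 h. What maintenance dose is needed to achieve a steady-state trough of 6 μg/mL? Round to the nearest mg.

11808 mg

τ/t½ = 48/13 ≈ 3.6923, so f = (1/2)^(48/13) ≈ 0.077358.
Cmin,ss = (D/Vd)·f/(1−f), so D = Cmin,ss·Vd·(1−f)/f.
D = 6 × 165 × (1−f)/f ≈ 6 × 165 × 11.92691 ≈ 11807.64 mg.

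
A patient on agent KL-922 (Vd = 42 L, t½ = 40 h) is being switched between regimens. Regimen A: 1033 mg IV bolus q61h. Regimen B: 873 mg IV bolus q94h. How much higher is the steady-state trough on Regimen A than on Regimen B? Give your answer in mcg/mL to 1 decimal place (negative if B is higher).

Regimen A: f = (1/2)^(61/40) ≈ 0.3475; Cmin,ss = (1033/42)·f/(1−f) ≈ 13.099 mcg/mL.
Regimen B: f = (1/2)^(94/40) ≈ 0.1961; Cmin,ss = (873/42)·f/(1−f) ≈ 5.070 mcg/mL.
Difference ≈ 13.099 − 5.070 ≈ 8.029 mcg/mL.

8.0 mcg/mL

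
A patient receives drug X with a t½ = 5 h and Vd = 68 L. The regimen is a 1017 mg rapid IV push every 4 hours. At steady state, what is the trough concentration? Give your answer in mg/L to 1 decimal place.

20.2 mg/L

τ/t½ = 4/5 ≈ 0.8, so fraction remaining f = (1/2)^(4/5) ≈ 0.5743.
Each bolus raises the concentration by D/Vd = 1017/68 ≈ 14.956 mg/L.
Steady-state trough Cmin,ss = C₀·f/(1−f) ≈ 14.956 × 0.5743/0.4257 ≈ 20.177 mg/L.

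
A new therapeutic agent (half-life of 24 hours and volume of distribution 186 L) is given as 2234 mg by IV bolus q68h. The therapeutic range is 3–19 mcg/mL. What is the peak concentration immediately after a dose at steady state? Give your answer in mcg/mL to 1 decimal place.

τ/t½ = 68/24 ≈ 2.8333, so fraction remaining f = (1/2)^(68/24) ≈ 0.1403.
Accumulation ratio R = 1/(1 − f) ≈ 1/0.8597 ≈ 1.1632.
Single-dose peak C₀ = D/Vd = 2234/186 ≈ 12.011 mcg/mL.
Cmax,ss = C₀/(1 − f) ≈ 12.011/0.8597 ≈ 13.971 mcg/mL.
Peak 14.0 mcg/mL vs MTC 19 mcg/mL: below toxic threshold.

14.0 mcg/mL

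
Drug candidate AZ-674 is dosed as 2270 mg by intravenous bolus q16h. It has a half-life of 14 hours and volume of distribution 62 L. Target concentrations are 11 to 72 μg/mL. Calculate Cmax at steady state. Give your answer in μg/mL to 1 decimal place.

Over one 16-h interval, 16/14 ≈ 1.1429 half-lives elapse, leaving f ≈ 0.4529 of each dose.
At steady state, accumulation factor R = 1/(1 − e^(−kτ)) ≈ 1.8278.
Each bolus raises the concentration by D/Vd = 2270/62 ≈ 36.613 μg/mL.
Cmax,ss = C₀/(1 − f) ≈ 36.613/0.5471 ≈ 66.922 μg/mL.
Peak 66.9 μg/mL vs MTC 72 μg/mL: below toxic threshold.

66.9 μg/mL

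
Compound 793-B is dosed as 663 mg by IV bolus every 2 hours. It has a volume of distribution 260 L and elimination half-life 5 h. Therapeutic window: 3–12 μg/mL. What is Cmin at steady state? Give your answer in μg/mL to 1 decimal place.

τ/t½ = 2/5 ≈ 0.4, so fraction remaining f = (1/2)^(2/5) ≈ 0.7579.
Single-dose peak C₀ = D/Vd = 663/260 ≈ 2.550 μg/mL.
Steady-state trough Cmin,ss = C₀·f/(1−f) ≈ 2.550 × 0.7579/0.2421 ≈ 7.983 μg/mL.
Trough 8.0 μg/mL vs MEC 3 μg/mL: adequate.

8.0 μg/mL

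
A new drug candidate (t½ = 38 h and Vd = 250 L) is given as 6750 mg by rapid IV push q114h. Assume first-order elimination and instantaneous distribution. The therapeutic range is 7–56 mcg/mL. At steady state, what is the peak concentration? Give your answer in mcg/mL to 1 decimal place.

30.9 mcg/mL

The dosing interval is 3 half-lives, so f = 2^(−3) = 0.125.
At steady state, R = 1/(1 − 0.125) = 8/7.
Single-dose peak C₀ = D/Vd = 6750/250 = 27 mcg/mL.
Steady-state peak Cmax,ss = C₀·R = 27 × 8/7 ≈ 30.857 mcg/mL.
Peak 30.9 mcg/mL vs MTC 56 mcg/mL: below toxic threshold.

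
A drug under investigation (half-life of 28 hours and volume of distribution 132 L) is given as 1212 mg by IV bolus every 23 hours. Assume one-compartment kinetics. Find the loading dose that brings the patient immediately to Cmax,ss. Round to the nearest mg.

2792 mg

f = (1/2)^(23/28) ≈ 0.565881; accumulation ratio R = 1/(1−f) ≈ 2.30352.
Loading dose to hit Cmax,ss on first dose: D_load = D_maint·R ≈ 1212 × 2.30352 ≈ 2791.87 mg.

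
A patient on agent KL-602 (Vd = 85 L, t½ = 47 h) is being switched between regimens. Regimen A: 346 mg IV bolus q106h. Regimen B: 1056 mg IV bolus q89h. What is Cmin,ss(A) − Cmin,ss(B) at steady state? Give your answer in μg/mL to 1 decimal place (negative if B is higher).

Regimen A: f = (1/2)^(106/47) ≈ 0.2095; Cmin,ss = (346/85)·f/(1−f) ≈ 1.079 μg/mL.
Regimen B: f = (1/2)^(89/47) ≈ 0.2691; Cmin,ss = (1056/85)·f/(1−f) ≈ 4.574 μg/mL.
Difference ≈ 1.079 − 4.574 ≈ -3.495 μg/mL.

-3.5 μg/mL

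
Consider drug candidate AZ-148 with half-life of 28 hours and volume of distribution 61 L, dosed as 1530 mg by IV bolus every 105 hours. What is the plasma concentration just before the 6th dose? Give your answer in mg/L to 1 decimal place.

2.0 mg/L

f = (1/2)^(τ/t½) = (1/2)^(105/28) ≈ 0.0743.
C₀ = D/Vd = 1530/61 ≈ 25.082 mg/L.
Before the 6th dose, 5 doses have been given. Superposition: Cmin = C₀·(f + f² + … + f^5).
≈ 25.082 × (0.0743 + 0.0055 + 0.0004 + 0.0000 + 0.0000) ≈ 25.082 × 0.0802 ≈ 2.012 mg/L.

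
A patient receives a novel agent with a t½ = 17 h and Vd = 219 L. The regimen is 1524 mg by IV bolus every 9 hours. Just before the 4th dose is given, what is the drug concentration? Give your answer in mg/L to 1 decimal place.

10.5 mg/L

f = (1/2)^(τ/t½) = (1/2)^(9/17) ≈ 0.6928.
C₀ = D/Vd = 1524/219 ≈ 6.959 mg/L.
Before the 4th dose, 3 doses have been given. Superposition: Cmin = C₀·(f + f² + … + f^3).
≈ 6.959 × (0.6928 + 0.4800 + 0.3325) ≈ 6.959 × 1.5053 ≈ 10.475 mg/L.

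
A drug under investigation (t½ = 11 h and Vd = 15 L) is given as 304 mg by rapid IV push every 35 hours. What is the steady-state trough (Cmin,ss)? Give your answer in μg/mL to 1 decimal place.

Over one 35-h interval, 35/11 ≈ 3.1818 half-lives elapse, leaving f ≈ 0.1102 of each dose.
Single-dose peak C₀ = D/Vd = 304/15 ≈ 20.267 μg/mL.
Steady-state trough Cmin,ss = C₀·f/(1−f) ≈ 20.267 × 0.1102/0.8898 ≈ 2.510 μg/mL.

2.5 μg/mL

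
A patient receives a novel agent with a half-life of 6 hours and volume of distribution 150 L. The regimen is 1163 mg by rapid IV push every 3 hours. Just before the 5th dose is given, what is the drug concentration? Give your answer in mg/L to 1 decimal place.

14.0 mg/L

f = (1/2)^(τ/t½) = (1/2)^(3/6) ≈ 0.7071.
C₀ = D/Vd = 1163/150 ≈ 7.753 mg/L.
Before the 5th dose, 4 doses have been given. Superposition: Cmin = C₀·(f + f² + … + f^4).
≈ 7.753 × (0.7071 + 0.5000 + 0.3535 + 0.2500) ≈ 7.753 × 1.8106 ≈ 14.038 mg/L.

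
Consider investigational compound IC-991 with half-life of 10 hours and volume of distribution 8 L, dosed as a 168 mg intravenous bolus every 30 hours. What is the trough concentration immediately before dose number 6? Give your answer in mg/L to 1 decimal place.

3.0 mg/L

f = (1/2)^(τ/t½) = (1/2)^(30/10) ≈ 0.1250.
C₀ = D/Vd = 168/8 ≈ 21.000 mg/L.
Before the 6th dose, 5 doses have been given. Superposition: Cmin = C₀·(f + f² + … + f^5).
≈ 21.000 × (0.1250 + 0.0156 + 0.0020 + 0.0002 + 0.0000) ≈ 21.000 × 0.1428 ≈ 2.999 mg/L.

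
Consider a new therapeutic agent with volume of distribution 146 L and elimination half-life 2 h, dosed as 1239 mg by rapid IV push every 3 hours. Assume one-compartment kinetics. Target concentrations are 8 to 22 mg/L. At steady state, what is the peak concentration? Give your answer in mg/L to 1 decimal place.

Over one 3-h interval, 3/2 ≈ 1.5 half-lives elapse, leaving f ≈ 0.3536 of each dose.
At steady state, accumulation factor R = 1/(1 − e^(−kτ)) ≈ 1.5470.
Each bolus raises the concentration by D/Vd = 1239/146 ≈ 8.486 mg/L.
Steady-state peak Cmax,ss = C₀·R ≈ 8.486 × 1.5470 ≈ 13.128 mg/L.
Peak 13.1 mg/L vs MTC 22 mg/L: below toxic threshold.

13.1 mg/L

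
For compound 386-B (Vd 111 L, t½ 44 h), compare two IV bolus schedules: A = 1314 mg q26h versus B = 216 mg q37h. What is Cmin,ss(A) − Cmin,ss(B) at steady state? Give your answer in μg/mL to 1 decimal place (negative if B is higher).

20.9 μg/mL

Regimen A: f = (1/2)^(26/44) ≈ 0.6639; Cmin,ss = (1314/111)·f/(1−f) ≈ 23.383 μg/mL.
Regimen B: f = (1/2)^(37/44) ≈ 0.5583; Cmin,ss = (216/111)·f/(1−f) ≈ 2.460 μg/mL.
Difference ≈ 23.383 − 2.460 ≈ 20.923 μg/mL.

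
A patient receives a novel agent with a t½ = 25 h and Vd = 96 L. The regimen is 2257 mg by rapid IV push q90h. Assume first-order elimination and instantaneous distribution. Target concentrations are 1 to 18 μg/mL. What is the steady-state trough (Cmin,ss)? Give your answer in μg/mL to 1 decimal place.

τ/t½ = 90/25 ≈ 3.6, so fraction remaining f = (1/2)^(90/25) ≈ 0.0825.
At steady state, accumulation factor R = 1/(1 − e^(−kτ)) ≈ 1.0899.
Single-dose peak C₀ = D/Vd = 2257/96 ≈ 23.510 μg/mL.
Steady-state peak Cmax,ss = C₀·R ≈ 23.510 × 1.0899 ≈ 25.624 μg/mL.
One interval later, Cmin,ss = Cmax,ss·e^(−kτ) ≈ 25.624 × 0.0825 ≈ 2.114 μg/mL.
Trough 2.1 μg/mL vs MEC 1 μg/mL: adequate.

2.1 μg/mL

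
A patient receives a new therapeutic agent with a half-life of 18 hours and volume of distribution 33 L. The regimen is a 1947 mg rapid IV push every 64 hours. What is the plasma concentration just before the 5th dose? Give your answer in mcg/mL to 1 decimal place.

5.5 mcg/mL

f = (1/2)^(τ/t½) = (1/2)^(64/18) ≈ 0.0850.
C₀ = D/Vd = 1947/33 ≈ 59.000 mcg/mL.
Before the 5th dose, 4 doses have been given. Superposition: Cmin = C₀·(f + f² + … + f^4).
≈ 59.000 × (0.0850 + 0.0072 + 0.0006 + 0.0001) ≈ 59.000 × 0.0929 ≈ 5.481 mcg/mL.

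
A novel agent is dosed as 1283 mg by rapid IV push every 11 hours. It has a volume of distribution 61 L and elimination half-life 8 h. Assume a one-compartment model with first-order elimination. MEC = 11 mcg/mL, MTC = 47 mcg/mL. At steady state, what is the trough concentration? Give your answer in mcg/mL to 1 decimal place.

13.2 mcg/mL

τ/t½ = 11/8 ≈ 1.375, so fraction remaining f = (1/2)^(11/8) ≈ 0.3856.
At steady state, accumulation factor R = 1/(1 − e^(−kτ)) ≈ 1.6276.
Single-dose peak C₀ = D/Vd = 1283/61 ≈ 21.033 mcg/mL.
Steady-state peak Cmax,ss = C₀·R ≈ 21.033 × 1.6276 ≈ 34.233 mcg/mL.
Steady-state trough Cmin,ss = Cmax,ss·f ≈ 34.233 × 0.3856 ≈ 13.200 mcg/mL.
Trough 13.2 mcg/mL vs MEC 11 mcg/mL: adequate.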